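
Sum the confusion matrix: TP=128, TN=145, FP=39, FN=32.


Total = TP + TN + FP + FN
= 128 + 145 + 39 + 32
= 344
(Predicted positive: 167, predicted negative: 177)

344


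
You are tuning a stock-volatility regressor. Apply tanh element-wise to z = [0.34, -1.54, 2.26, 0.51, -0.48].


tanh(0.34) = 0.3275
tanh(-1.54) = -0.9121
tanh(2.26) = 0.9785
tanh(0.51) = 0.4699
tanh(-0.48) = -0.4462
result = [0.3275, -0.9121, 0.9785, 0.4699, -0.4462]

[0.3275, -0.9121, 0.9785, 0.4699, -0.4462]


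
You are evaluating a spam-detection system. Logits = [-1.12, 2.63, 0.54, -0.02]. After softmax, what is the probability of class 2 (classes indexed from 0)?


Exponentials: e^-1.12=0.3263, e^2.63=13.8738, e^0.54=1.716, e^-0.02=0.9802
Sum = 16.8963
Softmax = [0.0193, 0.8211, 0.1016, 0.058]
p[2] = 1.716/16.8963 = 0.1016

0.1016


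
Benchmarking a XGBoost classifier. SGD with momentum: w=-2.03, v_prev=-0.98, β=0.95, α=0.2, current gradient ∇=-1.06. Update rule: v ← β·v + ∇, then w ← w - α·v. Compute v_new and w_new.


v_new = 0.95·-0.98 - 1.06 = -0.931 - 1.06 = -1.991
w_new = -2.03 - 0.2·-1.991 = -2.03 + 0.3982 = -1.6318

v_new=-1.991, w_new=-1.6318


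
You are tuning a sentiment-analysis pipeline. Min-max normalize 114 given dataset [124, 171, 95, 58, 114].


min=58, max=171
(114-58)/(171-58) = 56/113 = 0.4956

0.4956


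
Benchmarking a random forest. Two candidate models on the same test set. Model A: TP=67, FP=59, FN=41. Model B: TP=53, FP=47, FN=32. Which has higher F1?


Model A: P=67/126=0.5317, R=67/108=0.6204, F1=2PR/(P+R)=2TP/(2TP+FP+FN)=134/234=0.5726
Model B: P=53/100=0.53, R=53/85=0.6235, F1=2PR/(P+R)=2TP/(2TP+FP+FN)=106/185=0.573
0.5726 < 0.573 → Model B

Model B


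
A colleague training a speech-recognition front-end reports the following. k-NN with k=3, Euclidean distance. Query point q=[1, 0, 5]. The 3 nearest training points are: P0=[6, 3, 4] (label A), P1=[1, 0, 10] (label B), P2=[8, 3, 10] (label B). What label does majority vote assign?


d(q,P0) = 5.9161  (label A)
d(q,P1) = 5.0  (label B)
d(q,P2) = 9.1104  (label B)
Votes: A=1, B=2
Majority → B

B


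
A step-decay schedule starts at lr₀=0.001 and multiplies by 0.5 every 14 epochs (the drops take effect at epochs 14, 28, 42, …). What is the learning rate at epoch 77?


n_drops = ⌊77/14⌋ = 5
lr = 0.001·0.5^5 = 0.001·0.03125 = 0.00003125

0.00003125


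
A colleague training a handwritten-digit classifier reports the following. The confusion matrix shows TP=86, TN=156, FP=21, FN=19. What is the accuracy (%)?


Accuracy = (TP+TN)/(TP+TN+FP+FN)
= (86+156)/(282)
= 242/282 = 85.82%

85.82%


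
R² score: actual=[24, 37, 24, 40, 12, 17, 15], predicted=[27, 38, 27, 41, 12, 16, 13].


ȳ = 24.1429
SS_res = Σ(y-ŷ)² = 25
SS_tot = Σ(y-ȳ)² = 698.86
R² = 1 - SS_res/SS_tot = 1 - 0.0358 = 0.9642

0.9642


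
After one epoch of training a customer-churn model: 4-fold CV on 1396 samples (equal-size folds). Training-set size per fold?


Fold size = 1396/4 = 349
Training per fold = 1396 - 349 = 1047

1047


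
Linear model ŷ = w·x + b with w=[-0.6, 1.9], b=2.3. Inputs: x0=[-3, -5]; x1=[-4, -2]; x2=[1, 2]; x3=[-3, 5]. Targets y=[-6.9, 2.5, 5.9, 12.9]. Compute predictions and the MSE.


ŷ0 = (-0.6)·(-3) + (1.9)·(-5) + 2.3 = -5.4
ŷ1 = (-0.6)·(-4) + (1.9)·(-2) + 2.3 = 0.9
ŷ2 = (-0.6)·(1) + (1.9)·(2) + 2.3 = 5.5
ŷ3 = (-0.6)·(-3) + (1.9)·(5) + 2.3 = 13.6
errors² = [2.25, 2.56, 0.16, 0.49]
MSE = 5.4600/4 = 1.365

1.365


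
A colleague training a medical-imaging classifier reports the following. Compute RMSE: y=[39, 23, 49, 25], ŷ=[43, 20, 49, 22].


MSE = 34/4 = 8.5
RMSE = √(34/4) = 2.9155

2.9155


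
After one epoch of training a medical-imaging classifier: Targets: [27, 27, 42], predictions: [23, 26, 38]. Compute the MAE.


Absolute errors: |27-23|=4, |27-26|=1, |42-38|=4
Sum = 9
MAE = 9/3 = 3

3


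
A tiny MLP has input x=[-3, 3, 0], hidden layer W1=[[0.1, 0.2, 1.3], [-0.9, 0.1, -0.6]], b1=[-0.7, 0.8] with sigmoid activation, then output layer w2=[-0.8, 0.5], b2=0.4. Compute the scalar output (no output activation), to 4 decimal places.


z1[0] = (0.1)·(-3) + (0.2)·(3) + (1.3)·(0) - 0.7 = -0.4
z1[1] = (-0.9)·(-3) + (0.1)·(3) + (-0.6)·(0) + 0.8 = 3.8
h = sigmoid(z1) = [0.4013, 0.9781]
output = (-0.8)·(0.4013) + (0.5)·(0.9781) + 0.4 = 0.568

0.568


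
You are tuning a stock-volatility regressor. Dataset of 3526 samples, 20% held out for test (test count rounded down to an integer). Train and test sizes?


Test = ⌊3526·20/100⌋ = 705
Train = 3526 - 705 = 2821

Train: 2821, Test: 705


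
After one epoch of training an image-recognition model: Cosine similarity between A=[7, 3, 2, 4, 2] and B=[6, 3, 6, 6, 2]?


A·B = 7·6 + 3·3 + 2·6 + 4·6 + 2·2 = 91
‖A‖ = √82 = 9.0554, ‖B‖ = √121 = 11
cos = 91/(√82·√121) = 91/√9922 = 0.9136

0.9136


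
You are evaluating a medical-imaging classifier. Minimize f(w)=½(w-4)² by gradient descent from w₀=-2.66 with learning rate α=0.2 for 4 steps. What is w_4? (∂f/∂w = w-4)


step 1: grad = -2.66-4 = -6.66; w = -2.66 - 0.2·(-6.66) = -1.328
step 2: grad = -1.328-4 = -5.328; w = -1.328 - 0.2·(-5.328) = -0.2624
step 3: grad = -0.2624-4 = -4.2624; w = -0.2624 - 0.2·(-4.2624) = 0.59008
step 4: grad = 0.59008-4 = -3.40992; w = 0.59008 - 0.2·(-3.40992) = 1.272064

1.272064


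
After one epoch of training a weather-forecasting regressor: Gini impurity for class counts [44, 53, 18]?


Probabilities: [44/115, 53/115, 18/115] ≈ [0.3826, 0.4609, 0.1565]
Σpᵢ² = (1936 + 2809 + 324)/115² = 5069/13225
Gini = 1 - Σpᵢ² = 1 - 5069/13225 = 0.6167

0.6167


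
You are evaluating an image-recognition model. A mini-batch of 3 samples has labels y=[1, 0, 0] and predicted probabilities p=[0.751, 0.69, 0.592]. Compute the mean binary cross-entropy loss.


L[0] = -ln(0.751) = 0.2863
L[1] = -ln(1-0.69) = -ln(0.31) = 1.1712
L[2] = -ln(1-0.592) = -ln(0.408) = 0.8965
mean = (0.2863 + 1.1712 + 0.8965)/3 = 0.7847

0.7847


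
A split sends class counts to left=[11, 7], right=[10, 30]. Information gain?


Parent = [21, 37], H_parent = 0.9444
H_left = 0.9641 (n=18), H_right = 0.8113 (n=40)
H_children = (18/58)·0.9641 + (40/58)·0.8113 = 0.8587
IG = 0.9444 - 0.8587 = 0.0857

0.0857


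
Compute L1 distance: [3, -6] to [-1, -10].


d = |3+ 1| + |-6+ 10|
  = 4 + 4
  = 8

8


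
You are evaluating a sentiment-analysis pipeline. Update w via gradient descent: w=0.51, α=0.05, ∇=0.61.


w_new = w - α·∇
= 0.51 - 0.05·0.61
= 0.51 - 0.0305
= 0.4795

0.4795


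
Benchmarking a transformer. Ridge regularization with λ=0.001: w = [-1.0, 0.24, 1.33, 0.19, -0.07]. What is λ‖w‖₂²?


‖w‖₂² = (-1.0)² + (0.24)² + (1.33)² + (0.19)² + (-0.07)²
     = 1 + 0.0576 + 1.7689 + 0.0361 + 0.0049
     = 2.8675
λ·‖w‖₂² = 0.001·2.8675 = 0.002868

0.002868


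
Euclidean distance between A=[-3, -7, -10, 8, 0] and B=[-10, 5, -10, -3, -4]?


d = √((-3+ 10)² + (-7-5)² + (-10+ 10)² + (8+ 3)² + (0+ 4)²)
  = √(49 + 144 + 0 + 121 + 16)
  = √330 = 18.1659

18.1659


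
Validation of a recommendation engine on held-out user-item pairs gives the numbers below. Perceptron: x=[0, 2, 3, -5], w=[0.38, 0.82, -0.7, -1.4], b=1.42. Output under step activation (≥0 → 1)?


z = (0)·(0.38) + (2)·(0.82) + (3)·(-0.7) + (-5)·(-1.4) + 1.42
  = 7.96
step(z) = 1 (z≥0)

1


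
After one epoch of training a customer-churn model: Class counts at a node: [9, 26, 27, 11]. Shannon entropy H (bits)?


Probabilities: [9/73, 26/73, 27/73, 11/73] ≈ [0.1233, 0.3562, 0.3699, 0.1507]
H = -((9/73)·log₂(9/73) + (26/73)·log₂(26/73) + (27/73)·log₂(27/73) + (11/73)·log₂(11/73))
  = 1.8449 bits

1.8449 bits


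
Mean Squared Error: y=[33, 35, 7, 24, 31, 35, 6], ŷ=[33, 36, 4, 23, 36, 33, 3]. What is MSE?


Squared errors: (33-33)²=0, (35-36)²=1, (7-4)²=9, (24-23)²=1, (31-36)²=25, (35-33)²=4, (6-3)²=9
Sum = 49
MSE = 49/7 = 7

7


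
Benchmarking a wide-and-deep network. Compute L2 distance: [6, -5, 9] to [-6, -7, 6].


d = √((6+ 6)² + (-5+ 7)² + (9-6)²)
  = √(144 + 4 + 9)
  = √157 = 12.53

12.53


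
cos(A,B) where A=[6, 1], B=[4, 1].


A·B = 6·4 + 1·1 = 25
‖A‖ = √37 = 6.0828, ‖B‖ = √17 = 4.1231
cos = 25/(√37·√17) = 25/√629 = 0.9968

0.9968


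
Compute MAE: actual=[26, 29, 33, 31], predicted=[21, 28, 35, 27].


Absolute errors: |26-21|=5, |29-28|=1, |33-35|=2, |31-27|=4
Sum = 12
MAE = 12/4 = 3

3


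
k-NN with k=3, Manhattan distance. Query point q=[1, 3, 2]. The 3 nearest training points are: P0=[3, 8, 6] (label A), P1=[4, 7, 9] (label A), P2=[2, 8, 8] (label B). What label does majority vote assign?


d(q,P0) = 11  (label A)
d(q,P1) = 14  (label A)
d(q,P2) = 12  (label B)
Votes: A=2, B=1
Majority → A

A


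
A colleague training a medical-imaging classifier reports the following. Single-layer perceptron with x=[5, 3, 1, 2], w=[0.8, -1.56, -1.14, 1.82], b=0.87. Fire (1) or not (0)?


z = (5)·(0.8) + (3)·(-1.56) + (1)·(-1.14) + (2)·(1.82) + 0.87
  = 2.69
step(z) = 1 (z≥0)

1


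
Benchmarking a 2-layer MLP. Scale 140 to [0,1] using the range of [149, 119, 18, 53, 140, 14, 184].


min=14, max=184
(140-14)/(184-14) = 126/170 = 0.7412

0.7412


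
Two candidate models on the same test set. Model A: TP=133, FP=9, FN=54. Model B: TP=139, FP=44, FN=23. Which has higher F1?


Model A: P=133/142=0.9366, R=133/187=0.7112, F1=2PR/(P+R)=2TP/(2TP+FP+FN)=266/329=0.8085
Model B: P=139/183=0.7596, R=139/162=0.858, F1=2PR/(P+R)=2TP/(2TP+FP+FN)=278/345=0.8058
0.8085 > 0.8058 → Model A

Model A


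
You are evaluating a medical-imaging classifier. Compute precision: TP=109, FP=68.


Precision = TP/(TP+FP)
= 109/(109+68)
= 109/177 = 61.58%

61.58%


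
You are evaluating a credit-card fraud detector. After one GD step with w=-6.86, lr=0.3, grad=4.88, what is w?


w_new = w - α·∇
= -6.86 - 0.3·4.88
= -6.86 - 1.464
= -8.324

-8.324


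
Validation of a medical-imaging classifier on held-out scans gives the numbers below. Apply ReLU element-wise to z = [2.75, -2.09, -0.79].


ReLU(2.75) = max(0, 2.75) = 2.75
ReLU(-2.09) = max(0, -2.09) = 0.0
ReLU(-0.79) = max(0, -0.79) = 0.0
result = [2.75, 0.0, 0.0]

[2.75, 0.0, 0.0]


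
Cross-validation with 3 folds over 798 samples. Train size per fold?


Fold size = 798/3 = 266
Training per fold = 798 - 266 = 532

532


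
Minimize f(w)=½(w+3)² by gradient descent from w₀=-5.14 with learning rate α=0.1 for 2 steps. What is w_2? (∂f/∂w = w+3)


step 1: grad = -5.14+3 = -2.14; w = -5.14 - 0.1·(-2.14) = -4.926
step 2: grad = -4.926+3 = -1.926; w = -4.926 - 0.1·(-1.926) = -4.7334

-4.7334


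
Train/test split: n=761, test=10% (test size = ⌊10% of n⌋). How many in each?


Test = ⌊761·10/100⌋ = 76
Train = 761 - 76 = 685

Train: 685, Test: 76


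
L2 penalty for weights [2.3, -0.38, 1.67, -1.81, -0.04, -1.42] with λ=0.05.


‖w‖₂² = (2.3)² + (-0.38)² + (1.67)² + (-1.81)² + (-0.04)² + (-1.42)²
     = 5.29 + 0.1444 + 2.7889 + 3.2761 + 0.0016 + 2.0164
     = 13.5174
λ·‖w‖₂² = 0.05·13.5174 = 0.67587

0.67587


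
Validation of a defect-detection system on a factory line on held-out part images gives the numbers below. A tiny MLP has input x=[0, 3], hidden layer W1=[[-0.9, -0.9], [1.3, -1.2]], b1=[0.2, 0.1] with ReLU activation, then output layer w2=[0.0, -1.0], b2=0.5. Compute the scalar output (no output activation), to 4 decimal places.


z1[0] = (-0.9)·(0) + (-0.9)·(3) + 0.2 = -2.5
z1[1] = (1.3)·(0) + (-1.2)·(3) + 0.1 = -3.5
h = ReLU(z1) = [0.0, 0.0]
output = (0.0)·(0.0) + (-1.0)·(0.0) + 0.5 = 0.5

0.5


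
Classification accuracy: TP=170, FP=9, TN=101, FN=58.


Accuracy = (TP+TN)/(TP+TN+FP+FN)
= (170+101)/(338)
= 271/338 = 80.18%

80.18%


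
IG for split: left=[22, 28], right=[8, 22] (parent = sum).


Parent = [30, 50], H_parent = 0.9544
H_left = 0.9896 (n=50), H_right = 0.8366 (n=30)
H_children = (50/80)·0.9896 + (30/80)·0.8366 = 0.9322
IG = 0.9544 - 0.9322 = 0.0222

0.0222


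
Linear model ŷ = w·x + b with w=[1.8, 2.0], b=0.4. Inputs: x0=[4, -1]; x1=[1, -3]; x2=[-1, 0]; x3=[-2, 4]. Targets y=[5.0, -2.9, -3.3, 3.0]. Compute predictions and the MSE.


ŷ0 = (1.8)·(4) + (2.0)·(-1) + 0.4 = 5.6
ŷ1 = (1.8)·(1) + (2.0)·(-3) + 0.4 = -3.8
ŷ2 = (1.8)·(-1) + (2.0)·(0) + 0.4 = -1.4
ŷ3 = (1.8)·(-2) + (2.0)·(4) + 0.4 = 4.8
errors² = [0.36, 0.81, 3.61, 3.24]
MSE = 8.0200/4 = 2.005

2.005


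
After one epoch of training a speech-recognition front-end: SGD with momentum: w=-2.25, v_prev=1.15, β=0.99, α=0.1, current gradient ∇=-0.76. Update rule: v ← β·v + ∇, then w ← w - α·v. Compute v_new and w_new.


v_new = 0.99·1.15 - 0.76 = 1.1385 - 0.76 = 0.3785
w_new = -2.25 - 0.1·0.3785 = -2.25 - 0.03785 = -2.28785

v_new=0.3785, w_new=-2.28785


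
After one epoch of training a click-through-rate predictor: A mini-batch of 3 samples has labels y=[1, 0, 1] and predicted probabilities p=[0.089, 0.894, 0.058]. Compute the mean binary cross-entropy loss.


L[0] = -ln(0.089) = 2.4191
L[1] = -ln(1-0.894) = -ln(0.106) = 2.2443
L[2] = -ln(0.058) = 2.8473
mean = (2.4191 + 2.2443 + 2.8473)/3 = 2.5036

2.5036


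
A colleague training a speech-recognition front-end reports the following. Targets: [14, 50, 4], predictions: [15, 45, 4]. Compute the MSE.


Squared errors: (14-15)²=1, (50-45)²=25, (4-4)²=0
Sum = 26
MSE = 26/3 = 26/3

26/3


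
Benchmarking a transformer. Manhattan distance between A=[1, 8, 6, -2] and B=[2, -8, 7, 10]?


d = |1-2| + |8+ 8| + |6-7| + |-2-10|
  = 1 + 16 + 1 + 12
  = 30

30


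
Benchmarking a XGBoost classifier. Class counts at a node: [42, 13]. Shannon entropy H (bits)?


Probabilities: [42/55, 13/55] ≈ [0.7636, 0.2364]
H = -((42/55)·log₂(42/55) + (13/55)·log₂(13/55))
  = 0.7889 bits

0.7889 bits


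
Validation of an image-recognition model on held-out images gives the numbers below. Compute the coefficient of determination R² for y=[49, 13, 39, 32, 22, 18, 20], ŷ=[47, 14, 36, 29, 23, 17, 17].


ȳ = 27.5714
SS_res = Σ(y-ŷ)² = 34
SS_tot = Σ(y-ȳ)² = 1001.71
R² = 1 - SS_res/SS_tot = 1 - 0.0339 = 0.9661

0.9661


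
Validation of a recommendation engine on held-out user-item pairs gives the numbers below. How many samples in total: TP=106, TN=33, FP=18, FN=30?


Total = TP + TN + FP + FN
= 106 + 33 + 18 + 30
= 187
(Predicted positive: 124, predicted negative: 63)

187


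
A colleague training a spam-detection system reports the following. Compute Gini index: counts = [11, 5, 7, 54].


Probabilities: [11/77, 5/77, 7/77, 54/77] ≈ [0.1429, 0.0649, 0.0909, 0.7013]
Σpᵢ² = (121 + 25 + 49 + 2916)/77² = 3111/5929
Gini = 1 - Σpᵢ² = 1 - 3111/5929 = 0.4753

0.4753


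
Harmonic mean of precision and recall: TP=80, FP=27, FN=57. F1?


Precision = 80/107 = 0.7477
Recall = 80/137 = 0.5839
F1 = 2·P·R/(P+R) = 2·TP/(2·TP+FP+FN) = 160/(160+27+57) = 160/244 = 0.6557

0.6557


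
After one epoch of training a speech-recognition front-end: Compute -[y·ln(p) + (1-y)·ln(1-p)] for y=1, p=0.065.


BCE = -[y·ln(p) + (1-y)·ln(1-p)]
= -1·ln(0.065) - 0
= -ln(0.065) = 2.7334

2.7334


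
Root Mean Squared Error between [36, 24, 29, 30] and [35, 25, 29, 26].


MSE = 18/4 = 4.5
RMSE = √(18/4) = 2.1213

2.1213


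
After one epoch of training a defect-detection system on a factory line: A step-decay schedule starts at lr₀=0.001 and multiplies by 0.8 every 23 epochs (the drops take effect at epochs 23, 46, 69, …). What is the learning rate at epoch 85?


n_drops = ⌊85/23⌋ = 3
lr = 0.001·0.8^3 = 0.001·0.512 = 0.000512

0.000512


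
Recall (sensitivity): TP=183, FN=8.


Recall = TP/(TP+FN)
= 183/(183+8)
= 183/191 = 95.81%

95.81%


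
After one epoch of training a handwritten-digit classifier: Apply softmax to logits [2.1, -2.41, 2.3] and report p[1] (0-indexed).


Exponentials: e^2.1=8.1662, e^-2.41=0.0898, e^2.3=9.9742
Sum = 18.2302
Softmax = [0.4479, 0.0049, 0.5471]
p[1] = 0.0898/18.2302 = 0.0049

0.0049


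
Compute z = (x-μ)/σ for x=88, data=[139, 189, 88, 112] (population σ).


μ = 132, σ = 37.53
z = (88 - 132)/37.53 = -1.1724

-1.1724


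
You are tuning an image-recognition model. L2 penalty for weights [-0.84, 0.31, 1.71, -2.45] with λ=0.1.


‖w‖₂² = (-0.84)² + (0.31)² + (1.71)² + (-2.45)²
     = 0.7056 + 0.0961 + 2.9241 + 6.0025
     = 9.7283
λ·‖w‖₂² = 0.1·9.7283 = 0.97283

0.97283


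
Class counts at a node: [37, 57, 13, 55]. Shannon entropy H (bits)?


Probabilities: [37/162, 57/162, 13/162, 55/162] ≈ [0.2284, 0.3519, 0.0802, 0.3395]
H = -((37/162)·log₂(37/162) + (57/162)·log₂(57/162) + (13/162)·log₂(13/162) + (55/162)·log₂(55/162))
  = 1.838 bits

1.838 bits


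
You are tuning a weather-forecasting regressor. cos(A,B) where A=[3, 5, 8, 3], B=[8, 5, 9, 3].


A·B = 3·8 + 5·5 + 8·9 + 3·3 = 130
‖A‖ = √107 = 10.3441, ‖B‖ = √179 = 13.3791
cos = 130/(√107·√179) = 130/√19153 = 0.9393

0.9393


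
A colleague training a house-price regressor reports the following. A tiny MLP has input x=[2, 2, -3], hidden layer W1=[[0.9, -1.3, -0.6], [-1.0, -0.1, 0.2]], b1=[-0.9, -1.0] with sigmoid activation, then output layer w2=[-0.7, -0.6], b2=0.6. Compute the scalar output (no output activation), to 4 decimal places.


z1[0] = (0.9)·(2) + (-1.3)·(2) + (-0.6)·(-3) - 0.9 = 0.1
z1[1] = (-1.0)·(2) + (-0.1)·(2) + (0.2)·(-3) - 1.0 = -3.8
h = sigmoid(z1) = [0.525, 0.0219]
output = (-0.7)·(0.525) + (-0.6)·(0.0219) + 0.6 = 0.2194

0.2194


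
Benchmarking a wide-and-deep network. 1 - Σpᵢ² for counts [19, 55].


Probabilities: [19/74, 55/74] ≈ [0.2568, 0.7432]
Σpᵢ² = (361 + 3025)/74² = 3386/5476
Gini = 1 - Σpᵢ² = 1 - 3386/5476 = 0.3817

0.3817


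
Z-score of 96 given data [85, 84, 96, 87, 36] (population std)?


μ = 77.6, σ = 21.2283
z = (96 - 77.6)/21.2283 = 0.8668

0.8668


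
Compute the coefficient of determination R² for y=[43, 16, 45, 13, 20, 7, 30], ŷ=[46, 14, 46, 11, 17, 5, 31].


ȳ = 24.8571
SS_res = Σ(y-ŷ)² = 32
SS_tot = Σ(y-ȳ)² = 1322.86
R² = 1 - SS_res/SS_tot = 1 - 0.0242 = 0.9758

0.9758


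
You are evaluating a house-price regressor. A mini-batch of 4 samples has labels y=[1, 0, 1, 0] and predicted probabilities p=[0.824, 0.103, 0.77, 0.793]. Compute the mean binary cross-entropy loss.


L[0] = -ln(0.824) = 0.1936
L[1] = -ln(1-0.103) = -ln(0.897) = 0.1087
L[2] = -ln(0.77) = 0.2614
L[3] = -ln(1-0.793) = -ln(0.207) = 1.575
mean = (0.1936 + 0.1087 + 0.2614 + 1.575)/4 = 0.5347

0.5347


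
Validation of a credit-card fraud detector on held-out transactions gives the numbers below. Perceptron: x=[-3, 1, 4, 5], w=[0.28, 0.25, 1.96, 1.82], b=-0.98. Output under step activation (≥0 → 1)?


z = (-3)·(0.28) + (1)·(0.25) + (4)·(1.96) + (5)·(1.82) - 0.98
  = 15.37
step(z) = 1 (z≥0)

1


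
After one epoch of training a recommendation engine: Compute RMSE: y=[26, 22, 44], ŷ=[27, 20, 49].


MSE = 30/3 = 10
RMSE = √(30/3) = 3.1623

3.1623


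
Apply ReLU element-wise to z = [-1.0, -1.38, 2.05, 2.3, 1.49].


ReLU(-1.0) = max(0, -1.0) = 0.0
ReLU(-1.38) = max(0, -1.38) = 0.0
ReLU(2.05) = max(0, 2.05) = 2.05
ReLU(2.3) = max(0, 2.3) = 2.3
ReLU(1.49) = max(0, 1.49) = 1.49
result = [0.0, 0.0, 2.05, 2.3, 1.49]

[0.0, 0.0, 2.05, 2.3, 1.49]


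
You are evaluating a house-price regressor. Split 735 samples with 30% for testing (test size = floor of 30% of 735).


Test = ⌊735·30/100⌋ = 220
Train = 735 - 220 = 515

Train: 515, Test: 220


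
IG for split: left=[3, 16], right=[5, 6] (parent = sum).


Parent = [8, 22], H_parent = 0.8366
H_left = 0.6292 (n=19), H_right = 0.994 (n=11)
H_children = (19/30)·0.6292 + (11/30)·0.994 = 0.763
IG = 0.8366 - 0.763 = 0.0736

0.0736


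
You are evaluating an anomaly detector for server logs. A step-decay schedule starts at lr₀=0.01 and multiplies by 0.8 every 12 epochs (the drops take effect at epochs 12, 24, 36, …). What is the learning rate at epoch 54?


n_drops = ⌊54/12⌋ = 4
lr = 0.01·0.8^4 = 0.01·0.4096 = 0.004096

0.004096


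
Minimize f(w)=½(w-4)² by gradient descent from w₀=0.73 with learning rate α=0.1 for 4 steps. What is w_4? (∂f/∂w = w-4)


step 1: grad = 0.73-4 = -3.27; w = 0.73 - 0.1·(-3.27) = 1.057
step 2: grad = 1.057-4 = -2.943; w = 1.057 - 0.1·(-2.943) = 1.3513
step 3: grad = 1.3513-4 = -2.6487; w = 1.3513 - 0.1·(-2.6487) = 1.61617
step 4: grad = 1.61617-4 = -2.38383; w = 1.61617 - 0.1·(-2.38383) = 1.854553

1.854553


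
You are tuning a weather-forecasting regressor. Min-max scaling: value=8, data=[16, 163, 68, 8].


min=8, max=163
(8-8)/(163-8) = 0/155 = 0.0

0.0


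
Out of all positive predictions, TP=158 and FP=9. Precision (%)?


Precision = TP/(TP+FP)
= 158/(158+9)
= 158/167 = 94.61%

94.61%


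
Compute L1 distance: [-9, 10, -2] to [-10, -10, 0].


d = |-9+ 10| + |10+ 10| + |-2-0|
  = 1 + 20 + 2
  = 23

23


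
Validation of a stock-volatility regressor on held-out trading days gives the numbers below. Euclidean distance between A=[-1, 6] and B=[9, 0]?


d = √((-1-9)² + (6-0)²)
  = √(100 + 36)
  = √136 = 11.6619

11.6619


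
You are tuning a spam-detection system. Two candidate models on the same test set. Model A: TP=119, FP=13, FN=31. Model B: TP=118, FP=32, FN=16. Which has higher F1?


Model A: P=119/132=0.9015, R=119/150=0.7933, F1=2PR/(P+R)=2TP/(2TP+FP+FN)=238/282=0.844
Model B: P=118/150=0.7867, R=118/134=0.8806, F1=2PR/(P+R)=2TP/(2TP+FP+FN)=236/284=0.831
0.844 > 0.831 → Model A

Model A


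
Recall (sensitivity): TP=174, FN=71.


Recall = TP/(TP+FN)
= 174/(174+71)
= 174/245 = 71.02%

71.02%


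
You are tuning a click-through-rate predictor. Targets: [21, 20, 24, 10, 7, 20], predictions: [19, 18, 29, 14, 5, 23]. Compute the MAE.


Absolute errors: |21-19|=2, |20-18|=2, |24-29|=5, |10-14|=4, |7-5|=2, |20-23|=3
Sum = 18
MAE = 18/6 = 3

3


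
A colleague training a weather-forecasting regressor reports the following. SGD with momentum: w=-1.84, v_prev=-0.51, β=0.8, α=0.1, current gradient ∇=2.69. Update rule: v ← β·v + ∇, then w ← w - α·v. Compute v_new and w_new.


v_new = 0.8·-0.51 + 2.69 = -0.408 + 2.69 = 2.282
w_new = -1.84 - 0.1·2.282 = -1.84 - 0.2282 = -2.0682

v_new=2.282, w_new=-2.0682


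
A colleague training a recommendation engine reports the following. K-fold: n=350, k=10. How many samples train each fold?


Fold size = 350/10 = 35
Training per fold = 350 - 35 = 315

315


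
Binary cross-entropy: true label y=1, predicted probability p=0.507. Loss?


BCE = -[y·ln(p) + (1-y)·ln(1-p)]
= -1·ln(0.507) - 0
= -ln(0.507) = 0.6792

0.6792


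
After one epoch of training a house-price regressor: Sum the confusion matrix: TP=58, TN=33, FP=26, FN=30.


Total = TP + TN + FP + FN
= 58 + 33 + 26 + 30
= 147
(Predicted positive: 84, predicted negative: 63)

147


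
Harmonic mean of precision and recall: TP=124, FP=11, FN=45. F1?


Precision = 124/135 = 0.9185
Recall = 124/169 = 0.7337
F1 = 2·P·R/(P+R) = 2·TP/(2·TP+FP+FN) = 248/(248+11+45) = 248/304 = 0.8158

0.8158


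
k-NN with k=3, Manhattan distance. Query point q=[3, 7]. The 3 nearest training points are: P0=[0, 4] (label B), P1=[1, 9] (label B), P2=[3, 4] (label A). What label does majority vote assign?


d(q,P0) = 6  (label B)
d(q,P1) = 4  (label B)
d(q,P2) = 3  (label A)
Votes: A=1, B=2
Majority → B

B


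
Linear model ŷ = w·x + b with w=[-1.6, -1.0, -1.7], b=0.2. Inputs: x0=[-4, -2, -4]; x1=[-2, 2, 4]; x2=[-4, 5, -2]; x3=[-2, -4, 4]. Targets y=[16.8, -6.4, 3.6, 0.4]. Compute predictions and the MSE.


ŷ0 = (-1.6)·(-4) + (-1.0)·(-2) + (-1.7)·(-4) + 0.2 = 15.4
ŷ1 = (-1.6)·(-2) + (-1.0)·(2) + (-1.7)·(4) + 0.2 = -5.4
ŷ2 = (-1.6)·(-4) + (-1.0)·(5) + (-1.7)·(-2) + 0.2 = 5.0
ŷ3 = (-1.6)·(-2) + (-1.0)·(-4) + (-1.7)·(4) + 0.2 = 0.6
errors² = [1.96, 1.0, 1.96, 0.04]
MSE = 4.9600/4 = 1.24

1.24


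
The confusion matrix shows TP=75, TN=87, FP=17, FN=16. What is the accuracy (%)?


Accuracy = (TP+TN)/(TP+TN+FP+FN)
= (75+87)/(195)
= 162/195 = 83.08%

83.08%


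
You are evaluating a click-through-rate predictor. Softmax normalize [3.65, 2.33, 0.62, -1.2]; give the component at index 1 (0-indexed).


Exponentials: e^3.65=38.4747, e^2.33=10.2779, e^0.62=1.8589, e^-1.2=0.3012
Sum = 50.9127
Softmax = [0.7557, 0.2019, 0.0365, 0.0059]
p[1] = 10.2779/50.9127 = 0.2019

0.2019


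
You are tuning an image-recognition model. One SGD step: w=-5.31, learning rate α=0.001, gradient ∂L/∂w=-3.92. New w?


w_new = w - α·∇
= -5.31 - 0.001·-3.92
= -5.31 + 0.00392
= -5.30608

-5.30608


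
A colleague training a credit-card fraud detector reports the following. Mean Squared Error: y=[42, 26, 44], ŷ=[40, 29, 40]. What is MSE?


Squared errors: (42-40)²=4, (26-29)²=9, (44-40)²=16
Sum = 29
MSE = 29/3 = 29/3

29/3


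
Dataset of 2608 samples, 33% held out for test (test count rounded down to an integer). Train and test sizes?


Test = ⌊2608·33/100⌋ = 860
Train = 2608 - 860 = 1748

Train: 1748, Test: 860


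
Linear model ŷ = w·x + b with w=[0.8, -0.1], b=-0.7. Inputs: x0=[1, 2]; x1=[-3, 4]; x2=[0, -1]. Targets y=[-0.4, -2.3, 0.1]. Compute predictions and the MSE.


ŷ0 = (0.8)·(1) + (-0.1)·(2) - 0.7 = -0.1
ŷ1 = (0.8)·(-3) + (-0.1)·(4) - 0.7 = -3.5
ŷ2 = (0.8)·(0) + (-0.1)·(-1) - 0.7 = -0.6
errors² = [0.09, 1.44, 0.49]
MSE = 2.0200/3 = 0.6733

0.6733


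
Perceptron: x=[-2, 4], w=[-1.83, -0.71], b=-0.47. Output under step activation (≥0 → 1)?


z = (-2)·(-1.83) + (4)·(-0.71) - 0.47
  = 0.35
step(z) = 1 (z≥0)

1


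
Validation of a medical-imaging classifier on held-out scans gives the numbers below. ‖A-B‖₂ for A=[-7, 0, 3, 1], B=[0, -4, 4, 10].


d = √((-7-0)² + (0+ 4)² + (3-4)² + (1-10)²)
  = √(49 + 16 + 1 + 81)
  = √147 = 12.1244

12.1244


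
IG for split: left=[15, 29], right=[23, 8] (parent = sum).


Parent = [38, 37], H_parent = 0.9999
H_left = 0.9257 (n=44), H_right = 0.8238 (n=31)
H_children = (44/75)·0.9257 + (31/75)·0.8238 = 0.8836
IG = 0.9999 - 0.8836 = 0.1163

0.1163


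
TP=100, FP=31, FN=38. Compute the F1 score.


Precision = 100/131 = 0.7634
Recall = 100/138 = 0.7246
F1 = 2·P·R/(P+R) = 2·TP/(2·TP+FP+FN) = 200/(200+31+38) = 200/269 = 0.7435

0.7435


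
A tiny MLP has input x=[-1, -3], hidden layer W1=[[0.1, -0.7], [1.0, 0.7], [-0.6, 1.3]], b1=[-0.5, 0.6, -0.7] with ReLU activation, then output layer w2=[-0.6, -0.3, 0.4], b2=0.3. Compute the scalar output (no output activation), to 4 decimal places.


z1[0] = (0.1)·(-1) + (-0.7)·(-3) - 0.5 = 1.5
z1[1] = (1.0)·(-1) + (0.7)·(-3) + 0.6 = -2.5
z1[2] = (-0.6)·(-1) + (1.3)·(-3) - 0.7 = -4.0
h = ReLU(z1) = [1.5, 0.0, 0.0]
output = (-0.6)·(1.5) + (-0.3)·(0.0) + (0.4)·(0.0) + 0.3 = -0.6

-0.6


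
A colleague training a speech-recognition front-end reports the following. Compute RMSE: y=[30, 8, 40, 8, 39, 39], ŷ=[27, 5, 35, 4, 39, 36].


MSE = 68/6 = 11.3333
RMSE = √(68/6) = 3.3665

3.3665


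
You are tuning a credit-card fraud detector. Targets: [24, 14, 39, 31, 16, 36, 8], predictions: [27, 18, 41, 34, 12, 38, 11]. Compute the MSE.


Squared errors: (24-27)²=9, (14-18)²=16, (39-41)²=4, (31-34)²=9, (16-12)²=16, (36-38)²=4, (8-11)²=9
Sum = 67
MSE = 67/7 = 67/7

67/7


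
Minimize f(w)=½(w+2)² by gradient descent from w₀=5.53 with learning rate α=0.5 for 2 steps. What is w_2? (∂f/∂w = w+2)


step 1: grad = 5.53+2 = 7.53; w = 5.53 - 0.5·(7.53) = 1.765
step 2: grad = 1.765+2 = 3.765; w = 1.765 - 0.5·(3.765) = -0.1175

-0.1175


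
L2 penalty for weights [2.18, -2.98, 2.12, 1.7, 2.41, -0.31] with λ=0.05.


‖w‖₂² = (2.18)² + (-2.98)² + (2.12)² + (1.7)² + (2.41)² + (-0.31)²
     = 4.7524 + 8.8804 + 4.4944 + 2.89 + 5.8081 + 0.0961
     = 26.9214
λ·‖w‖₂² = 0.05·26.9214 = 1.34607

1.34607


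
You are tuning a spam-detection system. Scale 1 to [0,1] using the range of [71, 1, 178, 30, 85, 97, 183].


min=1, max=183
(1-1)/(183-1) = 0/182 = 0.0

0.0


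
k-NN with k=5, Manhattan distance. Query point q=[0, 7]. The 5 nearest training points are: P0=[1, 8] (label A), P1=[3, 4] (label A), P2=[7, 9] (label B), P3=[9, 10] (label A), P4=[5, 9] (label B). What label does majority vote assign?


d(q,P0) = 2  (label A)
d(q,P1) = 6  (label A)
d(q,P2) = 9  (label B)
d(q,P3) = 12  (label A)
d(q,P4) = 7  (label B)
Votes: A=3, B=2
Majority → A

A


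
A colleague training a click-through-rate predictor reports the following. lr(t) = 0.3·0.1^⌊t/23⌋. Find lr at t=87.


n_drops = ⌊87/23⌋ = 3
lr = 0.3·0.1^3 = 0.3·0.001 = 0.0003

0.0003


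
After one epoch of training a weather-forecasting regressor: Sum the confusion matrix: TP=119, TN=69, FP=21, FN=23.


Total = TP + TN + FP + FN
= 119 + 69 + 21 + 23
= 232
(Predicted positive: 140, predicted negative: 92)

232


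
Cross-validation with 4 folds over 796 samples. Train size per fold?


Fold size = 796/4 = 199
Training per fold = 796 - 199 = 597

597


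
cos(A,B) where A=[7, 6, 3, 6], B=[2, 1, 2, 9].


A·B = 7·2 + 6·1 + 3·2 + 6·9 = 80
‖A‖ = √130 = 11.4018, ‖B‖ = √90 = 9.4868
cos = 80/(√130·√90) = 80/√11700 = 0.7396

0.7396


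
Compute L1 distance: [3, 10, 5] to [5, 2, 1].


d = |3-5| + |10-2| + |5-1|
  = 2 + 8 + 4
  = 14

14


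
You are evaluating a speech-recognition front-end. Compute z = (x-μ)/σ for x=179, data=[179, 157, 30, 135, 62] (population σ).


μ = 112.6, σ = 57.0354
z = (179 - 112.6)/57.0354 = 1.1642

1.1642


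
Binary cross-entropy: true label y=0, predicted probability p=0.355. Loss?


BCE = -[y·ln(p) + (1-y)·ln(1-p)]
= -0 - 1·ln(1-0.355)
= -ln(0.645) = 0.4385

0.4385


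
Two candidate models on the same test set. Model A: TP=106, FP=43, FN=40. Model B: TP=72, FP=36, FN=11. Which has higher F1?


Model A: P=106/149=0.7114, R=106/146=0.726, F1=2PR/(P+R)=2TP/(2TP+FP+FN)=212/295=0.7186
Model B: P=72/108=0.6667, R=72/83=0.8675, F1=2PR/(P+R)=2TP/(2TP+FP+FN)=144/191=0.7539
0.7186 < 0.7539 → Model B

Model B


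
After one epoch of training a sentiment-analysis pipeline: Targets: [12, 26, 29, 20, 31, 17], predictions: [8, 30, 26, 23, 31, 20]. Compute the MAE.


Absolute errors: |12-8|=4, |26-30|=4, |29-26|=3, |20-23|=3, |31-31|=0, |17-20|=3
Sum = 17
MAE = 17/6 = 17/6

17/6


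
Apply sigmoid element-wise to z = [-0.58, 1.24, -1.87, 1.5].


σ(-0.58) = 1/(1+e^0.58) = 0.3589
σ(1.24) = 1/(1+e^-1.24) = 0.7756
σ(-1.87) = 1/(1+e^1.87) = 0.1335
σ(1.5) = 1/(1+e^-1.5) = 0.8176
result = [0.3589, 0.7756, 0.1335, 0.8176]

[0.3589, 0.7756, 0.1335, 0.8176]


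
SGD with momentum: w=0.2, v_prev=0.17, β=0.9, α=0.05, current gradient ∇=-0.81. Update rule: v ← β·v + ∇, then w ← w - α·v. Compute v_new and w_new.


v_new = 0.9·0.17 - 0.81 = 0.153 - 0.81 = -0.657
w_new = 0.2 - 0.05·-0.657 = 0.2 + 0.03285 = 0.23285

v_new=-0.657, w_new=0.23285


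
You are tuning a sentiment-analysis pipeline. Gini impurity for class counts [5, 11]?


Probabilities: [5/16, 11/16] ≈ [0.3125, 0.6875]
Σpᵢ² = (25 + 121)/16² = 146/256
Gini = 1 - Σpᵢ² = 1 - 146/256 = 0.4297

0.4297


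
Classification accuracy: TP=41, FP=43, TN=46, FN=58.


Accuracy = (TP+TN)/(TP+TN+FP+FN)
= (41+46)/(188)
= 87/188 = 46.28%

46.28%


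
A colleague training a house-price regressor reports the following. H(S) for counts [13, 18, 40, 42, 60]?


Probabilities: [13/173, 18/173, 40/173, 42/173, 60/173] ≈ [0.0751, 0.104, 0.2312, 0.2428, 0.3468]
H = -((13/173)·log₂(13/173) + (18/173)·log₂(18/173) + (40/173)·log₂(40/173) + (42/173)·log₂(42/173) + (60/173)·log₂(60/173))
  = 2.1344 bits

2.1344 bits


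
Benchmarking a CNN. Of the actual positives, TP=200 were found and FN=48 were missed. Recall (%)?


Recall = TP/(TP+FN)
= 200/(200+48)
= 200/248 = 80.65%

80.65%


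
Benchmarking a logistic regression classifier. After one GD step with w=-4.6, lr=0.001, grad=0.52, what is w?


w_new = w - α·∇
= -4.6 - 0.001·0.52
= -4.6 - 0.00052
= -4.60052

-4.60052


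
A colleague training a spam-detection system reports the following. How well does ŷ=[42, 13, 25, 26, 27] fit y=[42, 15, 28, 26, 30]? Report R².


ȳ = 28.2
SS_res = Σ(y-ŷ)² = 22
SS_tot = Σ(y-ȳ)² = 372.8
R² = 1 - SS_res/SS_tot = 1 - 0.059 = 0.941

0.941


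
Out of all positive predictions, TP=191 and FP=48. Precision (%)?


Precision = TP/(TP+FP)
= 191/(191+48)
= 191/239 = 79.92%

79.92%


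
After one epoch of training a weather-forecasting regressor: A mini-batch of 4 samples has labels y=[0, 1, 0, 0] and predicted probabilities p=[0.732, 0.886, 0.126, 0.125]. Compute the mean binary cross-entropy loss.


L[0] = -ln(1-0.732) = -ln(0.268) = 1.3168
L[1] = -ln(0.886) = 0.121
L[2] = -ln(1-0.126) = -ln(0.874) = 0.1347
L[3] = -ln(1-0.125) = -ln(0.875) = 0.1335
mean = (1.3168 + 0.121 + 0.1347 + 0.1335)/4 = 0.4265

0.4265


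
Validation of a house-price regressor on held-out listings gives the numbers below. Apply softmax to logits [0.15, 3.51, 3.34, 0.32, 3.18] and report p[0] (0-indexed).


Exponentials: e^0.15=1.1618, e^3.51=33.4483, e^3.34=28.2191, e^0.32=1.3771, e^3.18=24.0468
Sum = 88.2531
Softmax = [0.0132, 0.379, 0.3198, 0.0156, 0.2725]
p[0] = 1.1618/88.2531 = 0.0132

0.0132


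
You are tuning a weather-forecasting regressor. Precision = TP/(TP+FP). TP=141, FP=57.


Precision = TP/(TP+FP)
= 141/(141+57)
= 141/198 = 71.21%

71.21%


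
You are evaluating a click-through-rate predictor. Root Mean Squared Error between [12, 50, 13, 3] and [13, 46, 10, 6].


MSE = 35/4 = 8.75
RMSE = √(35/4) = 2.958

2.958


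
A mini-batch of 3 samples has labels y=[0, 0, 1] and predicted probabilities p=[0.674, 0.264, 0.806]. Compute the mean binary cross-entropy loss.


L[0] = -ln(1-0.674) = -ln(0.326) = 1.1209
L[1] = -ln(1-0.264) = -ln(0.736) = 0.3065
L[2] = -ln(0.806) = 0.2157
mean = (1.1209 + 0.3065 + 0.2157)/3 = 0.5477

0.5477


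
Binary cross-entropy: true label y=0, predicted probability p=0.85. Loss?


BCE = -[y·ln(p) + (1-y)·ln(1-p)]
= -0 - 1·ln(1-0.85)
= -ln(0.15) = 1.8971

1.8971


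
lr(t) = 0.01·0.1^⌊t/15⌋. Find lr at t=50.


n_drops = ⌊50/15⌋ = 3
lr = 0.01·0.1^3 = 0.01·0.001 = 0.00001

0.00001


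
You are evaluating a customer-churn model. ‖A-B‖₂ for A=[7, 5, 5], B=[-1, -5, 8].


d = √((7+ 1)² + (5+ 5)² + (5-8)²)
  = √(64 + 100 + 9)
  = √173 = 13.1529

13.1529


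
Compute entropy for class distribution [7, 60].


Probabilities: [7/67, 60/67] ≈ [0.1045, 0.8955]
H = -((7/67)·log₂(7/67) + (60/67)·log₂(60/67))
  = 0.483 bits

0.483 bits


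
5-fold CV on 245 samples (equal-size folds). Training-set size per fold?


Fold size = 245/5 = 49
Training per fold = 245 - 49 = 196

196


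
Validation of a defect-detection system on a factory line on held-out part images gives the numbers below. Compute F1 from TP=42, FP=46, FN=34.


Precision = 42/88 = 0.4773
Recall = 42/76 = 0.5526
F1 = 2·P·R/(P+R) = 2·TP/(2·TP+FP+FN) = 84/(84+46+34) = 84/164 = 0.5122

0.5122


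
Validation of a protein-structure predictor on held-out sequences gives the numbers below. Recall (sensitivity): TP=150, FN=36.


Recall = TP/(TP+FN)
= 150/(150+36)
= 150/186 = 80.65%

80.65%


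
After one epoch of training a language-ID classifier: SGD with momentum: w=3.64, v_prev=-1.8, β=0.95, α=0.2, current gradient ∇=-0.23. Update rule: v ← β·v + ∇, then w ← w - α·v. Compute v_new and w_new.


v_new = 0.95·-1.8 - 0.23 = -1.71 - 0.23 = -1.94
w_new = 3.64 - 0.2·-1.94 = 3.64 + 0.388 = 4.028

v_new=-1.94, w_new=4.028


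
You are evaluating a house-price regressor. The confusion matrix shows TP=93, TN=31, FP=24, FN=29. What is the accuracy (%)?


Accuracy = (TP+TN)/(TP+TN+FP+FN)
= (93+31)/(177)
= 124/177 = 70.06%

70.06%


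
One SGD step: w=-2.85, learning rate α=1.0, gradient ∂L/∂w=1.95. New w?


w_new = w - α·∇
= -2.85 - 1.0·1.95
= -2.85 - 1.95
= -4.8

-4.8


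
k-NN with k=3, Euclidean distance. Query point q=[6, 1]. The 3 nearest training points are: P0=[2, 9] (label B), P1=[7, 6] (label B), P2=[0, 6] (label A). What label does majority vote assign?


d(q,P0) = 8.9443  (label B)
d(q,P1) = 5.099  (label B)
d(q,P2) = 7.8102  (label A)
Votes: A=1, B=2
Majority → B

B


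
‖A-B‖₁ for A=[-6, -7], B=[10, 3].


d = |-6-10| + |-7-3|
  = 16 + 10
  = 26

26


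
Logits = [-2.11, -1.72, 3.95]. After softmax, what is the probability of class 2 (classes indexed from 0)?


Exponentials: e^-2.11=0.1212, e^-1.72=0.1791, e^3.95=51.9354
Sum = 52.2357
Softmax = [0.0023, 0.0034, 0.9943]
p[2] = 51.9354/52.2357 = 0.9943

0.9943


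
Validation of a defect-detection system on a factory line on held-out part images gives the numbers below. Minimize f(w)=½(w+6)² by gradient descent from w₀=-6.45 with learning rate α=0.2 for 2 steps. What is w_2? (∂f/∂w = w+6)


step 1: grad = -6.45+6 = -0.45; w = -6.45 - 0.2·(-0.45) = -6.36
step 2: grad = -6.36+6 = -0.36; w = -6.36 - 0.2·(-0.36) = -6.288

-6.288


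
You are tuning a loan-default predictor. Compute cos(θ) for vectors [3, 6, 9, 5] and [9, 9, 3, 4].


A·B = 3·9 + 6·9 + 9·3 + 5·4 = 128
‖A‖ = √151 = 12.2882, ‖B‖ = √187 = 13.6748
cos = 128/(√151·√187) = 128/√28237 = 0.7617

0.7617


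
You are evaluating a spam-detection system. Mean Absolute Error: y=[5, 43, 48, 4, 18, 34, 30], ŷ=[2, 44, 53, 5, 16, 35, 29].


Absolute errors: |5-2|=3, |43-44|=1, |48-53|=5, |4-5|=1, |18-16|=2, |34-35|=1, |30-29|=1
Sum = 14
MAE = 14/7 = 2

2


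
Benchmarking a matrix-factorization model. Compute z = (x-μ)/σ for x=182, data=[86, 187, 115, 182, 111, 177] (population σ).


μ = 143, σ = 40.1456
z = (182 - 143)/40.1456 = 0.9715

0.9715


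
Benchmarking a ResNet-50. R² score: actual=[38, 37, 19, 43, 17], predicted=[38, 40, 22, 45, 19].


ȳ = 30.8
SS_res = Σ(y-ŷ)² = 26
SS_tot = Σ(y-ȳ)² = 568.8
R² = 1 - SS_res/SS_tot = 1 - 0.0457 = 0.9543

0.9543


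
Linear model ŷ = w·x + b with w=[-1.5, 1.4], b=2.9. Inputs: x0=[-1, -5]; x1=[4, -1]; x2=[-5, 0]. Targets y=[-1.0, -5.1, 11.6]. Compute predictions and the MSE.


ŷ0 = (-1.5)·(-1) + (1.4)·(-5) + 2.9 = -2.6
ŷ1 = (-1.5)·(4) + (1.4)·(-1) + 2.9 = -4.5
ŷ2 = (-1.5)·(-5) + (1.4)·(0) + 2.9 = 10.4
errors² = [2.56, 0.36, 1.44]
MSE = 4.3600/3 = 1.4533

1.4533


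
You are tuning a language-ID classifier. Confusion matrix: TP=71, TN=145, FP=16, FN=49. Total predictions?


Total = TP + TN + FP + FN
= 71 + 145 + 16 + 49
= 281
(Predicted positive: 87, predicted negative: 194)

281


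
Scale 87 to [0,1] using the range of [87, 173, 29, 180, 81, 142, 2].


min=2, max=180
(87-2)/(180-2) = 85/178 = 0.4775

0.4775


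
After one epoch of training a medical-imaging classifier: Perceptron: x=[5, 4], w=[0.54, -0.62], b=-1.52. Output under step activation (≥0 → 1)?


z = (5)·(0.54) + (4)·(-0.62) - 1.52
  = -1.3
step(z) = 0 (z<0)

0


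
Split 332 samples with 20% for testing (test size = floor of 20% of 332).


Test = ⌊332·20/100⌋ = 66
Train = 332 - 66 = 266

Train: 266, Test: 66


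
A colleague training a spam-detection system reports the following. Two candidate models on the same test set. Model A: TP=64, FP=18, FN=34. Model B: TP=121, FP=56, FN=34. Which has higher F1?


Model A: P=64/82=0.7805, R=64/98=0.6531, F1=2PR/(P+R)=2TP/(2TP+FP+FN)=128/180=0.7111
Model B: P=121/177=0.6836, R=121/155=0.7806, F1=2PR/(P+R)=2TP/(2TP+FP+FN)=242/332=0.7289
0.7111 < 0.7289 → Model B

Model B
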